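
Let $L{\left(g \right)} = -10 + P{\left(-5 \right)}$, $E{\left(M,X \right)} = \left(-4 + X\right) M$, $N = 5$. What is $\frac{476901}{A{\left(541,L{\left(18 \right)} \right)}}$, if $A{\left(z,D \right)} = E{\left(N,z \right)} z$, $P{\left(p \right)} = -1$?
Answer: $\frac{158967}{484195} \approx 0.32831$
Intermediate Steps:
$E{\left(M,X \right)} = M \left(-4 + X\right)$
$L{\left(g \right)} = -11$ ($L{\left(g \right)} = -10 - 1 = -11$)
$A{\left(z,D \right)} = z \left(-20 + 5 z\right)$ ($A{\left(z,D \right)} = 5 \left(-4 + z\right) z = \left(-20 + 5 z\right) z = z \left(-20 + 5 z\right)$)
$\frac{476901}{A{\left(541,L{\left(18 \right)} \right)}} = \frac{476901}{5 \cdot 541 \left(-4 + 541\right)} = \frac{476901}{5 \cdot 541 \cdot 537} = \frac{476901}{1452585} = 476901 \cdot \frac{1}{1452585} = \frac{158967}{484195}$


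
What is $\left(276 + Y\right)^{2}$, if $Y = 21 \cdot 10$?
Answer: $236196$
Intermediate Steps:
$Y = 210$
$\left(276 + Y\right)^{2} = \left(276 + 210\right)^{2} = 486^{2} = 236196$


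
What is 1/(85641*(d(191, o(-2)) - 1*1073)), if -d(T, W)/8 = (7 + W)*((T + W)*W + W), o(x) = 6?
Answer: -1/10673009625 ≈ -9.3694e-11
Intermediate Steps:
d(T, W) = -8*(7 + W)*(W + W*(T + W)) (d(T, W) = -8*(7 + W)*((T + W)*W + W) = -8*(7 + W)*(W*(T + W) + W) = -8*(7 + W)*(W + W*(T + W)))
1/(85641*(d(191, o(-2)) - 1*1073)) = 1/(85641*(-8*6*(7 + 6**2 + 7*191 + 8*6 + 191*6) - 1*1073)) = 1/(85641*(-8*6*(7 + 36 + 1337 + 48 + 1146) - 1073)) = 1/(85641*(-8*6*2574 - 1073)) = 1/(85641*(-123552 - 1073)) = (1/85641)/(-124625) = (1/85641)*(-1/124625) = -1/10673009625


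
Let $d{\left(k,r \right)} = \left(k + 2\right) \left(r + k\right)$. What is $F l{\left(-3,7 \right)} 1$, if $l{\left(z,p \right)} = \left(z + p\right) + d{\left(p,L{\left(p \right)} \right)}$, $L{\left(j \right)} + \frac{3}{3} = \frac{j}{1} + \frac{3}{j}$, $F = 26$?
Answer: $\frac{22724}{7} \approx 3246.3$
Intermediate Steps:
$L{\left(j \right)} = -1 + j + \frac{3}{j}$ ($L{\left(j \right)} = -1 + \left(\frac{j}{1} + \frac{3}{j}\right) = -1 + \left(j 1 + \frac{3}{j}\right) = -1 + \left(j + \frac{3}{j}\right) = -1 + j + \frac{3}{j}$)
$d{\left(k,r \right)} = \left(2 + k\right) \left(k + r\right)$
$l{\left(z,p \right)} = -2 + z + p^{2} + 5 p + \frac{6}{p} + p \left(-1 + p + \frac{3}{p}\right)$ ($l{\left(z,p \right)} = \left(z + p\right) + \left(p^{2} + 2 p + 2 \left(-1 + p + \frac{3}{p}\right) + p \left(-1 + p + \frac{3}{p}\right)\right) = \left(p + z\right) + \left(p^{2} + 2 p + \left(-2 + 2 p + \frac{6}{p}\right) + p \left(-1 + p + \frac{3}{p}\right)\right) = \left(p + z\right) + \left(-2 + p^{2} + 4 p + \frac{6}{p} + p \left(-1 + p + \frac{3}{p}\right)\right) = -2 + z + p^{2} + 5 p + \frac{6}{p} + p \left(-1 + p + \frac{3}{p}\right)$)
$F l{\left(-3,7 \right)} 1 = 26 \left(1 - 3 + 2 \cdot 7^{2} + 4 \cdot 7 + \frac{6}{7}\right) 1 = 26 \left(1 - 3 + 2 \cdot 49 + 28 + 6 \cdot \frac{1}{7}\right) 1 = 26 \left(1 - 3 + 98 + 28 + \frac{6}{7}\right) 1 = 26 \cdot \frac{874}{7} \cdot 1 = \frac{22724}{7} \cdot 1 = \frac{22724}{7}$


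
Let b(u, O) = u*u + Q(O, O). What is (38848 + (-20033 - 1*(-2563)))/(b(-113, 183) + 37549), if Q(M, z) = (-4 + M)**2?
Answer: 7126/27453 ≈ 0.25957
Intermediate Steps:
b(u, O) = u**2 + (-4 + O)**2 (b(u, O) = u*u + (-4 + O)**2 = u**2 + (-4 + O)**2)
(38848 + (-20033 - 1*(-2563)))/(b(-113, 183) + 37549) = (38848 + (-20033 - 1*(-2563)))/(((-113)**2 + (-4 + 183)**2) + 37549) = (38848 + (-20033 + 2563))/((12769 + 179**2) + 37549) = (38848 - 17470)/((12769 + 32041) + 37549) = 21378/(44810 + 37549) = 21378/82359 = 21378*(1/82359) = 7126/27453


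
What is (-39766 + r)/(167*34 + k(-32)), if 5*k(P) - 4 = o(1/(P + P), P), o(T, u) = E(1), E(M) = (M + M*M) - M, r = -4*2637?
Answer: -50314/5679 ≈ -8.8597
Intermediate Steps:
r = -10548
E(M) = M² (E(M) = (M + M²) - M = M²)
o(T, u) = 1 (o(T, u) = 1² = 1)
k(P) = 1 (k(P) = ⅘ + (⅕)*1 = ⅘ + ⅕ = 1)
(-39766 + r)/(167*34 + k(-32)) = (-39766 - 10548)/(167*34 + 1) = -50314/(5678 + 1) = -50314/5679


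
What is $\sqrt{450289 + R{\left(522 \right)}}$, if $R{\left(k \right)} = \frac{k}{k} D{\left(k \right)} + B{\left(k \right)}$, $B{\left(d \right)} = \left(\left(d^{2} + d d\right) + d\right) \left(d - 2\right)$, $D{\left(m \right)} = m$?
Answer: $\sqrt{284105611} \approx 16855.0$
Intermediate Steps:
$B{\left(d \right)} = \left(-2 + d\right) \left(d + 2 d^{2}\right)$ ($B{\left(d \right)} = \left(\left(d^{2} + d^{2}\right) + d\right) \left(-2 + d\right) = \left(2 d^{2} + d\right) \left(-2 + d\right) = \left(d + 2 d^{2}\right) \left(-2 + d\right) = \left(-2 + d\right) \left(d + 2 d^{2}\right)$)
$R{\left(k \right)} = k + k \left(-2 - 3 k + 2 k^{2}\right)$ ($R{\left(k \right)} = \frac{k}{k} k + k \left(-2 - 3 k + 2 k^{2}\right) = 1 k + k \left(-2 - 3 k + 2 k^{2}\right) = k + k \left(-2 - 3 k + 2 k^{2}\right)$)
$\sqrt{450289 + R{\left(522 \right)}} = \sqrt{450289 + 522 \left(-1 - 1566 + 2 \cdot 522^{2}\right)} = \sqrt{450289 + 522 \left(-1 - 1566 + 2 \cdot 272484\right)} = \sqrt{450289 + 522 \left(-1 - 1566 + 544968\right)} = \sqrt{450289 + 522 \cdot 543401} = \sqrt{450289 + 283655322} = \sqrt{284105611}$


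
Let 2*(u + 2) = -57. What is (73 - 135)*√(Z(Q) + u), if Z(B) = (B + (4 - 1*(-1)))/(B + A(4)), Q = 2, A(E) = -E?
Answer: -62*I*√34 ≈ -361.52*I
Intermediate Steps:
Z(B) = (5 + B)/(-4 + B) (Z(B) = (B + (4 - 1*(-1)))/(B - 1*4) = (B + (4 + 1))/(B - 4) = (B + 5)/(-4 + B) = (5 + B)/(-4 + B))
u = -61/2 (u = -2 + (½)*(-57) = -2 - 57/2 = -61/2 ≈ -30.500)
(73 - 135)*√(Z(Q) + u) = (73 - 135)*√((5 + 2)/(-4 + 2) - 61/2) = -62*√(7/(-2) - 61/2) = -62*√(-½*7 - 61/2) = -62*√(-7/2 - 61/2) = -62*I*√34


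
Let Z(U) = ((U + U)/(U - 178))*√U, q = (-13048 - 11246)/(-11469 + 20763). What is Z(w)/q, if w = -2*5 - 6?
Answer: -99136*I/392753 ≈ -0.25241*I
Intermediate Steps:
w = -16 (w = -10 - 6 = -16)
q = -4049/1549 (q = -24294/9294 = -24294*1/9294 = -4049/1549 ≈ -2.6139)
Z(U) = 2*U^(3/2)/(-178 + U) (Z(U) = ((2*U)/(-178 + U))*√U = (2*U/(-178 + U))*√U = 2*U^(3/2)/(-178 + U))
Z(w)/q = (2*(-16)^(3/2)/(-178 - 16))/(-4049/1549) = (2*(-64*I)/(-194))*(-1549/4049) = (2*(-64*I)*(-1/194))*(-1549/4049) = (64*I/97)*(-1549/4049) = -99136*I/392753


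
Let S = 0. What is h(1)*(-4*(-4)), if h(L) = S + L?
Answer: 16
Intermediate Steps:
h(L) = L (h(L) = 0 + L = L)
h(1)*(-4*(-4)) = 1*(-4*(-4)) = 1*16 = 16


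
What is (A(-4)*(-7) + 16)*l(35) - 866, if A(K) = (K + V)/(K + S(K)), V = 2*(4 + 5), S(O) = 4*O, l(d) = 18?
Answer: -2449/5 ≈ -489.80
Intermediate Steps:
V = 18 (V = 2*9 = 18)
A(K) = (18 + K)/(5*K) (A(K) = (K + 18)/(K + 4*K) = (18 + K)/((5*K)) = (18 + K)*(1/(5*K)) = (18 + K)/(5*K))
(A(-4)*(-7) + 16)*l(35) - 866 = (((⅕)*(18 - 4)/(-4))*(-7) + 16)*18 - 866 = (((⅕)*(-¼)*14)*(-7) + 16)*18 - 866 = (-7/10*(-7) + 16)*18 - 866 = (49/10 + 16)*18 - 866 = (209/10)*18 - 866 = 1881/5 - 866 = -2449/5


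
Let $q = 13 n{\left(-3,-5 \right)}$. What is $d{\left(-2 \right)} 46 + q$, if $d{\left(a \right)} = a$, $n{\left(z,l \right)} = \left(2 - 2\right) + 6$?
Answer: $-14$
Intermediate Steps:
$n{\left(z,l \right)} = 6$ ($n{\left(z,l \right)} = 0 + 6 = 6$)
$q = 78$ ($q = 13 \cdot 6 = 78$)
$d{\left(-2 \right)} 46 + q = \left(-2\right) 46 + 78 = -92 + 78 = -14$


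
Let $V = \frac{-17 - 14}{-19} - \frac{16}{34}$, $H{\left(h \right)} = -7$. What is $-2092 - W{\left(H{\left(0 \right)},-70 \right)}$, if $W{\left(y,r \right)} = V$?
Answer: $- \frac{676091}{323} \approx -2093.2$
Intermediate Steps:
$V = \frac{375}{323}$ ($V = \left(-31\right) \left(- \frac{1}{19}\right) - \frac{8}{17} = \frac{31}{19} - \frac{8}{17} = \frac{375}{323} \approx 1.161$)
$W{\left(y,r \right)} = \frac{375}{323}$
$-2092 - W{\left(H{\left(0 \right)},-70 \right)} = -2092 - \frac{375}{323} = - \frac{676091}{323}$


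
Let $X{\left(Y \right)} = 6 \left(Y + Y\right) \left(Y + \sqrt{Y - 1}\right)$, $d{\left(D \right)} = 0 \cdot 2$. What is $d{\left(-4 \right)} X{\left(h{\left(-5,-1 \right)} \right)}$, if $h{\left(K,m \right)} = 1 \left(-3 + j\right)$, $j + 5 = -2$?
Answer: $0$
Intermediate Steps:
$j = -7$ ($j = -5 - 2 = -7$)
$h{\left(K,m \right)} = -10$ ($h{\left(K,m \right)} = 1 \left(-3 - 7\right) = 1 \left(-10\right) = -10$)
$d{\left(D \right)} = 0$
$X{\left(Y \right)} = 12 Y \left(Y + \sqrt{-1 + Y}\right)$ ($X{\left(Y \right)} = 6 \cdot 2 Y \left(Y + \sqrt{-1 + Y}\right) = 12 Y \left(Y + \sqrt{-1 + Y}\right)$)
$d{\left(-4 \right)} X{\left(h{\left(-5,-1 \right)} \right)} = 0 \cdot 12 \left(-10\right) \left(-10 + \sqrt{-1 - 10}\right) = 0 \cdot 12 \left(-10\right) \left(-10 + \sqrt{-11}\right) = 0 \cdot 12 \left(-10\right) \left(-10 + i \sqrt{11}\right) = 0 \left(1200 - 120 i \sqrt{11}\right) = 0$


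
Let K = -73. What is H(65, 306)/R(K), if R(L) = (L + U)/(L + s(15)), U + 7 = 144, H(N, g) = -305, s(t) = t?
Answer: 8845/32 ≈ 276.41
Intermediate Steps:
U = 137 (U = -7 + 144 = 137)
R(L) = (137 + L)/(15 + L) (R(L) = (L + 137)/(L + 15) = (137 + L)/(15 + L))
H(65, 306)/R(K) = -305*(15 - 73)/(137 - 73) = -305/(64/(-58)) = -305/((-1/58*64)) = -305/(-32/29) = -305*(-29/32) = 8845/32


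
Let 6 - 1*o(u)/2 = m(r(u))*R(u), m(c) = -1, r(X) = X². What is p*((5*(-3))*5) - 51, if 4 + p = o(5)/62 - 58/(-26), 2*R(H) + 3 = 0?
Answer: 57069/806 ≈ 70.805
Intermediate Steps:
R(H) = -3/2 (R(H) = -3/2 + (½)*0 = -3/2 + 0 = -3/2)
o(u) = 9 (o(u) = 12 - (-2)*(-3)/2 = 12 - 2*3/2 = 12 - 3 = 9)
p = -1309/806 (p = -4 + (9/62 - 58/(-26)) = -4 + (9*(1/62) - 58*(-1/26)) = -4 + (9/62 + 29/13) = -4 + 1915/806 = -1309/806 ≈ -1.6241)
p*((5*(-3))*5) - 51 = -1309*5*(-3)*5/806 - 51 = -(-19635)*5/806 - 51 = -1309/806*(-75) - 51 = 98175/806 - 51 = 57069/806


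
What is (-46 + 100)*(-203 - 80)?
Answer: -15282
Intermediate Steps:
(-46 + 100)*(-203 - 80) = 54*(-283) = -15282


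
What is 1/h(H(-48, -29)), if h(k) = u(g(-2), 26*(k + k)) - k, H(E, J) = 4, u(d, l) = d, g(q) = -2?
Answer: -⅙ ≈ -0.16667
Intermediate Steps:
h(k) = -2 - k
1/h(H(-48, -29)) = 1/(-2 - 1*4) = 1/(-2 - 4) = 1/(-6) = -⅙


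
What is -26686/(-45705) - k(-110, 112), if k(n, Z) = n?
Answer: 459476/4155 ≈ 110.58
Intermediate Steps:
-26686/(-45705) - k(-110, 112) = -26686/(-45705) - 1*(-110) = -26686*(-1/45705) + 110 = 2426/4155 + 110 = 459476/4155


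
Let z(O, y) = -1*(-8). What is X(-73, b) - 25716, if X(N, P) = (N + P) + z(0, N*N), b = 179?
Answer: -25602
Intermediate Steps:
z(O, y) = 8
X(N, P) = 8 + N + P (X(N, P) = (N + P) + 8 = 8 + N + P)
X(-73, b) - 25716 = (8 - 73 + 179) - 25716 = 114 - 25716 = -25602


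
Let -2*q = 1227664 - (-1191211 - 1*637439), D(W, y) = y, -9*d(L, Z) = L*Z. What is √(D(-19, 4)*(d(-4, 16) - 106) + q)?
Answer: I*√13756973/3 ≈ 1236.3*I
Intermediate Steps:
d(L, Z) = -L*Z/9
q = -1528157 (q = -(1227664 - (-1191211 - 1*637439))/2 = -(1227664 - (-1191211 - 637439))/2 = -(1227664 - 1*(-1828650))/2 = -(1227664 + 1828650)/2 = -½*3056314 = -1528157)
√(D(-19, 4)*(d(-4, 16) - 106) + q) = √(4*(-⅑*(-4)*16 - 106) - 1528157) = √(4*(64/9 - 106) - 1528157) = √(4*(-890/9) - 1528157) = √(-3560/9 - 1528157) = √(-13756973/9) = I*√13756973/3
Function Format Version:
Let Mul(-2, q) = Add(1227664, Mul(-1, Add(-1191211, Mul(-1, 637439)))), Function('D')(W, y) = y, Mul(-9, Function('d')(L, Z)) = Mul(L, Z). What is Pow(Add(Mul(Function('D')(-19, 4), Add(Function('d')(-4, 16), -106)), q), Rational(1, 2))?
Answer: Mul(Rational(1, 3), I, Pow(13756973, Rational(1, 2))) ≈ Mul(1236.3, I)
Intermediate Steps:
Function('d')(L, Z) = Mul(Rational(-1, 9), L, Z) (Function('d')(L, Z) = Mul(Rational(-1, 9), Mul(L, Z)) = Mul(Rational(-1, 9), L, Z))
q = -1528157 (q = Mul(Rational(-1, 2), Add(1227664, Mul(-1, Add(-1191211, Mul(-1, 637439))))) = Mul(Rational(-1, 2), Add(1227664, Mul(-1, Add(-1191211, -637439)))) = Mul(Rational(-1, 2), Add(1227664, Mul(-1, -1828650))) = Mul(Rational(-1, 2), Add(1227664, 1828650)) = Mul(Rational(-1, 2), 3056314) = -1528157)
Pow(Add(Mul(Function('D')(-19, 4), Add(Function('d')(-4, 16), -106)), q), Rational(1, 2)) = Pow(Add(Mul(4, Add(Mul(Rational(-1, 9), -4, 16), -106)), -1528157), Rational(1, 2)) = Pow(Add(Mul(4, Add(Rational(64, 9), -106)), -1528157), Rational(1, 2)) = Pow(Add(Mul(4, Rational(-890, 9)), -1528157), Rational(1, 2)) = Pow(Add(Rational(-3560, 9), -1528157), Rational(1, 2)) = Pow(Rational(-13756973, 9), Rational(1, 2)) = Mul(Rational(1, 3), I, Pow(13756973, Rational(1, 2)))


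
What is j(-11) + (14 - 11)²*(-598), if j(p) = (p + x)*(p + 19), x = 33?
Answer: -5206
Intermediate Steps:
j(p) = (19 + p)*(33 + p) (j(p) = (p + 33)*(p + 19) = (33 + p)*(19 + p) = (19 + p)*(33 + p))
j(-11) + (14 - 11)²*(-598) = (627 + (-11)² + 52*(-11)) + (14 - 11)²*(-598) = (627 + 121 - 572) + 3²*(-598) = 176 + 9*(-598) = 176 - 5382 = -5206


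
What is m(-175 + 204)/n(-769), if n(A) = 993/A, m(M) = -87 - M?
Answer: 89204/993 ≈ 89.833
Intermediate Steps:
m(-175 + 204)/n(-769) = (-87 - (-175 + 204))/((993/(-769))) = (-87 - 1*29)/((993*(-1/769))) = (-87 - 29)/(-993/769) = -116*(-769/993) = 89204/993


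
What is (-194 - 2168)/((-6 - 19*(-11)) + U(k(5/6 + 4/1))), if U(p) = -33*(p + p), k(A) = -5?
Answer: -2362/533 ≈ -4.4315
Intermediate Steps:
U(p) = -66*p
(-194 - 2168)/((-6 - 19*(-11)) + U(k(5/6 + 4/1))) = (-194 - 2168)/((-6 - 19*(-11)) - 66*(-5)) = -2362/((-6 + 209) + 330) = -2362/(203 + 330) = -2362/533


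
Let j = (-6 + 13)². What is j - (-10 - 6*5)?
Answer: 89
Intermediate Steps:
j = 49 (j = 7² = 49)
j - (-10 - 6*5) = 49 - (-10 - 6*5) = 49 - (-10 - 30) = 49 - 1*(-40) = 49 + 40 = 89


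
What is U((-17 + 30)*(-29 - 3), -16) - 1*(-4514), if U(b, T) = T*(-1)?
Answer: 4530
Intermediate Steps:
U(b, T) = -T
U((-17 + 30)*(-29 - 3), -16) - 1*(-4514) = -1*(-16) - 1*(-4514) = 16 + 4514 = 4530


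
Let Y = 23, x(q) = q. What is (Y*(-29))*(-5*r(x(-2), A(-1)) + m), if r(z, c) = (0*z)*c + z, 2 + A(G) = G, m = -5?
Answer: -3335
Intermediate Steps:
A(G) = -2 + G
r(z, c) = z (r(z, c) = 0*c + z = 0 + z = z)
(Y*(-29))*(-5*r(x(-2), A(-1)) + m) = (23*(-29))*(-5*(-2) - 5) = -667*(10 - 5) = -667*5 = -3335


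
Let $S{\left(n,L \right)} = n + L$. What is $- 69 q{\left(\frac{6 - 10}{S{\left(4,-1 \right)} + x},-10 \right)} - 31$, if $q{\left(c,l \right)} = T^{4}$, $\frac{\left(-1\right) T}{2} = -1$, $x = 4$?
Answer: $-1135$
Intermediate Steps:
$S{\left(n,L \right)} = L + n$
$T = 2$ ($T = \left(-2\right) \left(-1\right) = 2$)
$q{\left(c,l \right)} = 16$ ($q{\left(c,l \right)} = 2^{4} = 16$)
$- 69 q{\left(\frac{6 - 10}{S{\left(4,-1 \right)} + x},-10 \right)} - 31 = \left(-69\right) 16 - 31 = -1104 - 31 = -1135$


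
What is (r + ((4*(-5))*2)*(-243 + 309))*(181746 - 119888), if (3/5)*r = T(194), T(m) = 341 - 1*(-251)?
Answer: -306815680/3 ≈ -1.0227e+8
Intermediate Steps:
T(m) = 592 (T(m) = 341 + 251 = 592)
r = 2960/3 (r = (5/3)*592 = 2960/3 ≈ 986.67)
(r + ((4*(-5))*2)*(-243 + 309))*(181746 - 119888) = (2960/3 + ((4*(-5))*2)*(-243 + 309))*(181746 - 119888) = (2960/3 - 20*2*66)*61858 = (2960/3 - 40*66)*61858 = (2960/3 - 2640)*61858 = -4960/3*61858 = -306815680/3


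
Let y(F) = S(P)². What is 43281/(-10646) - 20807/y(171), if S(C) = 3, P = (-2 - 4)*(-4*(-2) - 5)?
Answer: -221900851/95814 ≈ -2316.0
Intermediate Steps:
P = -18 (P = -6*(8 - 5) = -6*3 = -18)
y(F) = 9 (y(F) = 3² = 9)
43281/(-10646) - 20807/y(171) = 43281/(-10646) - 20807/9 = 43281*(-1/10646) - 20807*⅑ = -43281/10646 - 20807/9 = -221900851/95814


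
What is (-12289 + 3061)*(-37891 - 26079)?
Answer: 590315160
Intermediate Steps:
(-12289 + 3061)*(-37891 - 26079) = -9228*(-63970) = 590315160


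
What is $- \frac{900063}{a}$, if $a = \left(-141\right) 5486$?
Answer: $\frac{300021}{257842} \approx 1.1636$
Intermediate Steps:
$a = -773526$
$- \frac{900063}{a} = - \frac{900063}{-773526} = \left(-900063\right) \left(- \frac{1}{773526}\right) = \frac{300021}{257842}$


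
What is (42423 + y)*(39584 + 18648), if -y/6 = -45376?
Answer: 18324387528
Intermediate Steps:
y = 272256 (y = -6*(-45376) = 272256)
(42423 + y)*(39584 + 18648) = (42423 + 272256)*(39584 + 18648) = 314679*58232 = 18324387528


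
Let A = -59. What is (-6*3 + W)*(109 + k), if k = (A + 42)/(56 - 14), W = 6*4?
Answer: 4561/7 ≈ 651.57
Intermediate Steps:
W = 24
k = -17/42 (k = (-59 + 42)/(56 - 14) = -17/42 ≈ -0.40476)
(-6*3 + W)*(109 + k) = (-6*3 + 24)*(109 - 17/42) = (-18 + 24)*(4561/42) = 6*(4561/42) = 4561/7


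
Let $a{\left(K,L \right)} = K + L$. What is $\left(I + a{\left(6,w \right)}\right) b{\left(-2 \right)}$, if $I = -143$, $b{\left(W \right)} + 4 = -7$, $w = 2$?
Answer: $1485$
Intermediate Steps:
$b{\left(W \right)} = -11$ ($b{\left(W \right)} = -4 - 7 = -11$)
$\left(I + a{\left(6,w \right)}\right) b{\left(-2 \right)} = \left(-143 + \left(6 + 2\right)\right) \left(-11\right) = \left(-143 + 8\right) \left(-11\right) = \left(-135\right) \left(-11\right) = 1485$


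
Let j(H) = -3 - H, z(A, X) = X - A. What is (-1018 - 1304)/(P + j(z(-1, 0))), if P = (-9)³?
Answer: 2322/733 ≈ 3.1678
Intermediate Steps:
P = -729
(-1018 - 1304)/(P + j(z(-1, 0))) = (-1018 - 1304)/(-729 + (-3 - (0 - 1*(-1)))) = -2322/(-729 + (-3 - (0 + 1))) = -2322/(-729 + (-3 - 1*1)) = -2322/(-729 + (-3 - 1)) = -2322/(-729 - 4) = -2322/(-733) = -2322*(-1/733) = 2322/733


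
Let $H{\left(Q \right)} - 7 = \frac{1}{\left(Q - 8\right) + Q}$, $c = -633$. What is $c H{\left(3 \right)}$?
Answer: $- \frac{8229}{2} \approx -4114.5$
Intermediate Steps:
$H{\left(Q \right)} = 7 + \frac{1}{-8 + 2 Q}$ ($H{\left(Q \right)} = 7 + \frac{1}{\left(Q - 8\right) + Q} = 7 + \frac{1}{\left(-8 + Q\right) + Q} = 7 + \frac{1}{-8 + 2 Q}$)
$c H{\left(3 \right)} = - 633 \frac{-55 + 14 \cdot 3}{2 \left(-4 + 3\right)} = - 633 \frac{-55 + 42}{2 \left(-1\right)} = - 633 \cdot \frac{1}{2} \left(-1\right) \left(-13\right) = \left(-633\right) \frac{13}{2} = - \frac{8229}{2}$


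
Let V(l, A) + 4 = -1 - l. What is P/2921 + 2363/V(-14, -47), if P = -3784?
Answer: 6868267/26289 ≈ 261.26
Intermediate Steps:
V(l, A) = -5 - l (V(l, A) = -4 + (-1 - l) = -5 - l)
P/2921 + 2363/V(-14, -47) = -3784/2921 + 2363/(-5 - 1*(-14)) = -3784*1/2921 + 2363/(-5 + 14) = -3784/2921 + 2363/9 = 6868267/26289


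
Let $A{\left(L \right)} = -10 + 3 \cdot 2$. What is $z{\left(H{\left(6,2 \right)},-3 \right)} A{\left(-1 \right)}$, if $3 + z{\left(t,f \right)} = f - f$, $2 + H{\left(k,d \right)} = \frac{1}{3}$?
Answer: $12$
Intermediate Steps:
$H{\left(k,d \right)} = - \frac{5}{3}$ ($H{\left(k,d \right)} = -2 + \frac{1}{3} = - \frac{5}{3}$)
$z{\left(t,f \right)} = -3$ ($z{\left(t,f \right)} = -3 + \left(f - f\right) = -3 + 0 = -3$)
$A{\left(L \right)} = -4$ ($A{\left(L \right)} = -10 + 6 = -4$)
$z{\left(H{\left(6,2 \right)},-3 \right)} A{\left(-1 \right)} = \left(-3\right) \left(-4\right) = 12$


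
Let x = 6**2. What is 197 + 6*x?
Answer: 413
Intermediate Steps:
x = 36
197 + 6*x = 197 + 6*36 = 197 + 216 = 413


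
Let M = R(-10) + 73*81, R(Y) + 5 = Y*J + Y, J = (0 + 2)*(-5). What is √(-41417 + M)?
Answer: I*√35419 ≈ 188.2*I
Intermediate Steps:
J = -10 (J = 2*(-5) = -10)
R(Y) = -5 - 9*Y (R(Y) = -5 + (Y*(-10) + Y) = -5 + (-10*Y + Y) = -5 - 9*Y)
M = 5998 (M = (-5 - 9*(-10)) + 73*81 = (-5 + 90) + 5913 = 85 + 5913 = 5998)
√(-41417 + M) = √(-41417 + 5998) = √(-35419) = I*√35419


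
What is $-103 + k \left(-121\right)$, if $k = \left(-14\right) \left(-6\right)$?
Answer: $-10267$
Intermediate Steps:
$k = 84$
$-103 + k \left(-121\right) = -103 + 84 \left(-121\right) = -103 - 10164 = -10267$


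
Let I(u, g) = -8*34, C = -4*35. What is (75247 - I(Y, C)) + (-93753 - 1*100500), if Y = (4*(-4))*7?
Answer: -118734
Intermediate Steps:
C = -140
Y = -112 (Y = -16*7 = -112)
I(u, g) = -272
(75247 - I(Y, C)) + (-93753 - 1*100500) = (75247 - 1*(-272)) + (-93753 - 1*100500) = (75247 + 272) + (-93753 - 100500) = 75519 - 194253 = -118734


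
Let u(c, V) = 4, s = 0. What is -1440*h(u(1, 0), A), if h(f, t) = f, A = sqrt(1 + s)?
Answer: -5760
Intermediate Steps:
A = 1 (A = sqrt(1 + 0) = sqrt(1) = 1)
-1440*h(u(1, 0), A) = -1440*4 = -5760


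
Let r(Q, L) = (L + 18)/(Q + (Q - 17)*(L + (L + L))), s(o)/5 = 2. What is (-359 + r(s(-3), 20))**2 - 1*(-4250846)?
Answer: 184060824146/42025 ≈ 4.3798e+6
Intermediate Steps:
s(o) = 10 (s(o) = 5*2 = 10)
r(Q, L) = (18 + L)/(Q + 3*L*(-17 + Q)) (r(Q, L) = (18 + L)/(Q + (-17 + Q)*(L + 2*L)) = (18 + L)/(Q + (-17 + Q)*(3*L)) = (18 + L)/(Q + 3*L*(-17 + Q)))
(-359 + r(s(-3), 20))**2 - 1*(-4250846) = (-359 + (18 + 20)/(10 - 51*20 + 3*20*10))**2 - 1*(-4250846) = (-359 + 38/(10 - 1020 + 600))**2 + 4250846 = (-359 + 38/(-410))**2 + 4250846 = (-359 - 1/410*38)**2 + 4250846 = (-359 - 19/205)**2 + 4250846 = (-73614/205)**2 + 4250846 = 5419020996/42025 + 4250846 = 184060824146/42025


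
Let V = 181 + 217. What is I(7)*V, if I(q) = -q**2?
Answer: -19502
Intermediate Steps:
V = 398
I(7)*V = -1*7**2*398 = -1*49*398 = -49*398 = -19502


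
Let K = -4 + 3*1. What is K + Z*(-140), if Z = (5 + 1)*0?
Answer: -1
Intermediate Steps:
K = -1 (K = -4 + 3 = -1)
Z = 0 (Z = 6*0 = 0)
K + Z*(-140) = -1 + 0*(-140) = -1 + 0 = -1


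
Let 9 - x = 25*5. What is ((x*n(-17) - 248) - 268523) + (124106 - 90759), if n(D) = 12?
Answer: -236816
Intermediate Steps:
x = -116 (x = 9 - 25*5 = 9 - 1*125 = 9 - 125 = -116)
((x*n(-17) - 248) - 268523) + (124106 - 90759) = ((-116*12 - 248) - 268523) + (124106 - 90759) = ((-1392 - 248) - 268523) + 33347 = (-1640 - 268523) + 33347 = -270163 + 33347 = -236816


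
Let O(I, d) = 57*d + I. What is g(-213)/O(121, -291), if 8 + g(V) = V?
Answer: 221/16466 ≈ 0.013422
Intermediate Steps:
O(I, d) = I + 57*d
g(V) = -8 + V
g(-213)/O(121, -291) = (-8 - 213)/(121 + 57*(-291)) = -221/(121 - 16587) = -221/(-16466) = -221*(-1/16466) = 221/16466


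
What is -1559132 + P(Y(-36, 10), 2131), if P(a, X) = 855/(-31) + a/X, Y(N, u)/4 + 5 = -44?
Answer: -102999647133/66061 ≈ -1.5592e+6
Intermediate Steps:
Y(N, u) = -196 (Y(N, u) = -20 + 4*(-44) = -20 - 176 = -196)
P(a, X) = -855/31 + a/X (P(a, X) = 855*(-1/31) + a/X = -855/31 + a/X)
-1559132 + P(Y(-36, 10), 2131) = -1559132 + (-855/31 - 196/2131) = -1559132 - 1828081/66061 = -102999647133/66061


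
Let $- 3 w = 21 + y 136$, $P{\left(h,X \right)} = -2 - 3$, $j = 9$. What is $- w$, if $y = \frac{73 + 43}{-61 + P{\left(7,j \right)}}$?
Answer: $- \frac{7195}{99} \approx -72.677$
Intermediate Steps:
$P{\left(h,X \right)} = -5$ ($P{\left(h,X \right)} = -2 - 3 = -5$)
$y = - \frac{58}{33}$ ($y = \frac{73 + 43}{-61 - 5} = \frac{116}{-66} = 116 \left(- \frac{1}{66}\right) = - \frac{58}{33} \approx -1.7576$)
$w = \frac{7195}{99}$ ($w = - \frac{21 - \frac{7888}{33}}{3} = \left(- \frac{1}{3}\right) \left(- \frac{7195}{33}\right) = \frac{7195}{99} \approx 72.677$)
$- w = \left(-1\right) \frac{7195}{99} = - \frac{7195}{99}$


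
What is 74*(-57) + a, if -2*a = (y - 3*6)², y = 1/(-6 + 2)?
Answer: -140305/32 ≈ -4384.5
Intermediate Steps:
y = -¼ (y = 1/(-4) = -¼ ≈ -0.25000)
a = -5329/32 (a = -(-¼ - 3*6)²/2 = -(-¼ - 18)²/2 = -(-73/4)²/2 = -½*5329/16 = -5329/32 ≈ -166.53)
74*(-57) + a = 74*(-57) - 5329/32 = -4218 - 5329/32 = -140305/32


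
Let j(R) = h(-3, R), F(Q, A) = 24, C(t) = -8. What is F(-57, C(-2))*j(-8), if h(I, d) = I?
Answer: -72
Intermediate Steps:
j(R) = -3
F(-57, C(-2))*j(-8) = 24*(-3) = -72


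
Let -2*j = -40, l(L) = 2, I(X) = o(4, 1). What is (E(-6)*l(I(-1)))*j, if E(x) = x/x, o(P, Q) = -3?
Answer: 40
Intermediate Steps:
E(x) = 1
I(X) = -3
j = 20 (j = -1/2*(-40) = 20)
(E(-6)*l(I(-1)))*j = (1*2)*20 = 2*20 = 40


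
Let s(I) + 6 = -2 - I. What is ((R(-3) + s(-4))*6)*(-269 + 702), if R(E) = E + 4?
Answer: -7794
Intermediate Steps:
R(E) = 4 + E
s(I) = -8 - I (s(I) = -6 + (-2 - I) = -8 - I)
((R(-3) + s(-4))*6)*(-269 + 702) = (((4 - 3) + (-8 - 1*(-4)))*6)*(-269 + 702) = ((1 + (-8 + 4))*6)*433 = ((1 - 4)*6)*433 = -3*6*433 = -18*433 = -7794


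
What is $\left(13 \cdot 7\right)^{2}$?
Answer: $8281$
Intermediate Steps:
$\left(13 \cdot 7\right)^{2} = 91^{2} = 8281$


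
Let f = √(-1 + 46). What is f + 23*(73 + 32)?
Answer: 2415 + 3*√5 ≈ 2421.7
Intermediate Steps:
f = 3*√5 (f = √45 = 3*√5 ≈ 6.7082)
f + 23*(73 + 32) = 3*√5 + 23*(73 + 32) = 3*√5 + 23*105 = 3*√5 + 2415 = 2415 + 3*√5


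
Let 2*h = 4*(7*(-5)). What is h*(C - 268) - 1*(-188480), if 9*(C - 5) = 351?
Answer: 204160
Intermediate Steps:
C = 44 (C = 5 + (1/9)*351 = 5 + 39 = 44)
h = -70 (h = (4*(7*(-5)))/2 = (4*(-35))/2 = (1/2)*(-140) = -70)
h*(C - 268) - 1*(-188480) = -70*(44 - 268) - 1*(-188480) = -70*(-224) + 188480 = 15680 + 188480 = 204160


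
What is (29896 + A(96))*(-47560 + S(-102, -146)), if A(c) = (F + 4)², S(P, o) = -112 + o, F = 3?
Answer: -1431910010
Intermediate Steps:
A(c) = 49 (A(c) = (3 + 4)² = 7² = 49)
(29896 + A(96))*(-47560 + S(-102, -146)) = (29896 + 49)*(-47560 + (-112 - 146)) = 29945*(-47560 - 258) = 29945*(-47818) = -1431910010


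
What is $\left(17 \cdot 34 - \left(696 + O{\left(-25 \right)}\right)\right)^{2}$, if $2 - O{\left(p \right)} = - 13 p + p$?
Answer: $32400$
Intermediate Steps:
$O{\left(p \right)} = 2 + 12 p$ ($O{\left(p \right)} = 2 - \left(- 13 p + p\right) = 2 - - 12 p = 2 + 12 p$)
$\left(17 \cdot 34 - \left(696 + O{\left(-25 \right)}\right)\right)^{2} = \left(17 \cdot 34 - \left(698 - 300\right)\right)^{2} = \left(578 - 398\right)^{2} = 180^{2} = 32400$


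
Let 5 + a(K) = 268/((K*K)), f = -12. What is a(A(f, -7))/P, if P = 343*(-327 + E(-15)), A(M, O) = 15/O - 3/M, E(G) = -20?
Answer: -196067/334329989 ≈ -0.00058645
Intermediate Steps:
A(M, O) = -3/M + 15/O
a(K) = -5 + 268/K² (a(K) = -5 + 268/((K*K)) = -5 + 268/(K²) = -5 + 268/K²)
P = -119021 (P = 343*(-327 - 20) = 343*(-347) = -119021)
a(A(f, -7))/P = (-5 + 268/(-3/(-12) + 15/(-7))²)/(-119021) = (-5 + 268/(-3*(-1/12) + 15*(-⅐))²)*(-1/119021) = (-5 + 268/(¼ - 15/7)²)*(-1/119021) = (-5 + 268/(-53/28)²)*(-1/119021) = (-5 + 268*(784/2809))*(-1/119021) = (-5 + 210112/2809)*(-1/119021) = (196067/2809)*(-1/119021) = -196067/334329989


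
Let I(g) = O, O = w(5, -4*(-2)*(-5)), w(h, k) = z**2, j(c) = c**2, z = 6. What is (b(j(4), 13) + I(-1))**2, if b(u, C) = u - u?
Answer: 1296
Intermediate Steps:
w(h, k) = 36 (w(h, k) = 6**2 = 36)
O = 36
I(g) = 36
b(u, C) = 0
(b(j(4), 13) + I(-1))**2 = (0 + 36)**2 = 36**2 = 1296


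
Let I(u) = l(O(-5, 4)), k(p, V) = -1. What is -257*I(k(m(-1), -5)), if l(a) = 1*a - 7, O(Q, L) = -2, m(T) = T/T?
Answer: 2313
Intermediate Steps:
m(T) = 1
l(a) = -7 + a (l(a) = a - 7 = -7 + a)
I(u) = -9 (I(u) = -7 - 2 = -9)
-257*I(k(m(-1), -5)) = -257*(-9) = 2313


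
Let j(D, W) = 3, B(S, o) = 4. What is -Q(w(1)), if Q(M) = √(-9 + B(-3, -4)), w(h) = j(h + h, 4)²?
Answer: -I*√5 ≈ -2.2361*I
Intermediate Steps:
w(h) = 9 (w(h) = 3² = 9)
Q(M) = I*√5 (Q(M) = √(-9 + 4) = √(-5) = I*√5)
-Q(w(1)) = -I*√5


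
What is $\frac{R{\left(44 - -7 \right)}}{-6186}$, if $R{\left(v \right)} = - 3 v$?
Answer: $\frac{51}{2062} \approx 0.024733$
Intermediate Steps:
$\frac{R{\left(44 - -7 \right)}}{-6186} = \frac{\left(-3\right) \left(44 - -7\right)}{-6186} = - 3 \left(44 + 7\right) \left(- \frac{1}{6186}\right) = \left(-3\right) 51 \left(- \frac{1}{6186}\right) = \left(-153\right) \left(- \frac{1}{6186}\right) = \frac{51}{2062}$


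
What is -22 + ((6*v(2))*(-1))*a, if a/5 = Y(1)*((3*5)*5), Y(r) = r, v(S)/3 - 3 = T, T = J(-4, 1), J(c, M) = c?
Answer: 6728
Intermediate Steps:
T = -4
v(S) = -3 (v(S) = 9 + 3*(-4) = 9 - 12 = -3)
a = 375 (a = 5*(1*((3*5)*5)) = 5*(1*(15*5)) = 5*(1*75) = 5*75 = 375)
-22 + ((6*v(2))*(-1))*a = -22 + ((6*(-3))*(-1))*375 = -22 - 18*(-1)*375 = -22 + 18*375 = -22 + 6750 = 6728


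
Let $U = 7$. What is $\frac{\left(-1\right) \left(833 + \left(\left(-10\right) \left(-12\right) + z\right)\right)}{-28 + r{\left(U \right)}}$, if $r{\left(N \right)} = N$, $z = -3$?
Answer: $\frac{950}{21} \approx 45.238$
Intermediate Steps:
$\frac{\left(-1\right) \left(833 + \left(\left(-10\right) \left(-12\right) + z\right)\right)}{-28 + r{\left(U \right)}} = \frac{\left(-1\right) \left(833 - -117\right)}{-28 + 7} = \frac{\left(-1\right) \left(833 + \left(120 - 3\right)\right)}{-21} = - \frac{\left(-1\right) \left(833 + 117\right)}{21} = - \frac{\left(-1\right) 950}{21} = \left(- \frac{1}{21}\right) \left(-950\right) = \frac{950}{21}$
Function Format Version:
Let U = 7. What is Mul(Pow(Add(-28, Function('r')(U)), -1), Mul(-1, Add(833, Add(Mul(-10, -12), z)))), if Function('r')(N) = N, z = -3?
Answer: Rational(950, 21) ≈ 45.238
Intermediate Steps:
Mul(Pow(Add(-28, Function('r')(U)), -1), Mul(-1, Add(833, Add(Mul(-10, -12), z)))) = Mul(Pow(Add(-28, 7), -1), Mul(-1, Add(833, Add(Mul(-10, -12), -3)))) = Mul(Pow(-21, -1), Mul(-1, Add(833, Add(120, -3)))) = Mul(Rational(-1, 21), Mul(-1, Add(833, 117))) = Mul(Rational(-1, 21), Mul(-1, 950)) = Mul(Rational(-1, 21), -950) = Rational(950, 21)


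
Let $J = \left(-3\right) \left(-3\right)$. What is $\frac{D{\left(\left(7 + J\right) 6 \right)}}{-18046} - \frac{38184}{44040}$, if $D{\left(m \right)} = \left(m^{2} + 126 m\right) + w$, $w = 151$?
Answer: $- \frac{68095791}{33114410} \approx -2.0564$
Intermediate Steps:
$J = 9$
$D{\left(m \right)} = 151 + m^{2} + 126 m$ ($D{\left(m \right)} = \left(m^{2} + 126 m\right) + 151 = 151 + m^{2} + 126 m$)
$\frac{D{\left(\left(7 + J\right) 6 \right)}}{-18046} - \frac{38184}{44040} = \frac{151 + \left(\left(7 + 9\right) 6\right)^{2} + 126 \left(7 + 9\right) 6}{-18046} - \frac{38184}{44040} = \left(151 + \left(16 \cdot 6\right)^{2} + 126 \cdot 16 \cdot 6\right) \left(- \frac{1}{18046}\right) - \frac{1591}{1835} = \left(151 + 96^{2} + 126 \cdot 96\right) \left(- \frac{1}{18046}\right) - \frac{1591}{1835} = \left(151 + 9216 + 12096\right) \left(- \frac{1}{18046}\right) - \frac{1591}{1835} = 21463 \left(- \frac{1}{18046}\right) - \frac{1591}{1835} = - \frac{21463}{18046} - \frac{1591}{1835} = - \frac{68095791}{33114410}$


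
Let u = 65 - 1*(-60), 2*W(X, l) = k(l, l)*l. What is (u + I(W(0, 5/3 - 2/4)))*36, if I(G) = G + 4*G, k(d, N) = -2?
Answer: 4290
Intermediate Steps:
W(X, l) = -l (W(X, l) = (-2*l)/2 = -l)
u = 125 (u = 65 + 60 = 125)
I(G) = 5*G
(u + I(W(0, 5/3 - 2/4)))*36 = (125 + 5*(-(5/3 - 2/4)))*36 = (125 + 5*(-(5*(⅓) - 2*¼)))*36 = (125 + 5*(-(5/3 - ½)))*36 = (125 + 5*(-1*7/6))*36 = (125 + 5*(-7/6))*36 = (125 - 35/6)*36 = (715/6)*36 = 4290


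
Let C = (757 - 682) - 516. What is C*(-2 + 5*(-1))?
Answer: 3087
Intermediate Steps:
C = -441 (C = 75 - 516 = -441)
C*(-2 + 5*(-1)) = -441*(-2 + 5*(-1)) = -441*(-2 - 5) = -441*(-7) = 3087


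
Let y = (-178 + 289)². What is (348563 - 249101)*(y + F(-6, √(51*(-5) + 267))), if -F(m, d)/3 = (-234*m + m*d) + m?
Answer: 808327674 + 3580632*√3 ≈ 8.1453e+8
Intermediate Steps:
y = 12321 (y = 111² = 12321)
F(m, d) = 699*m - 3*d*m (F(m, d) = -3*((-234*m + m*d) + m) = -3*((-234*m + d*m) + m) = -3*(-233*m + d*m) = 699*m - 3*d*m)
(348563 - 249101)*(y + F(-6, √(51*(-5) + 267))) = (348563 - 249101)*(12321 + 3*(-6)*(233 - √(51*(-5) + 267))) = 99462*(12321 + 3*(-6)*(233 - √(-255 + 267))) = 99462*(12321 + 3*(-6)*(233 - √12)) = 99462*(12321 + 3*(-6)*(233 - 2*√3)) = 99462*(12321 + (-4194 + 36*√3)) = 99462*(8127 + 36*√3) = 808327674 + 3580632*√3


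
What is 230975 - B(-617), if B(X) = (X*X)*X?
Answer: 235116088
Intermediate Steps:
B(X) = X³ (B(X) = X²*X = X³)
230975 - B(-617) = 230975 - 1*(-617)³ = 230975 - 1*(-234885113) = 230975 + 234885113 = 235116088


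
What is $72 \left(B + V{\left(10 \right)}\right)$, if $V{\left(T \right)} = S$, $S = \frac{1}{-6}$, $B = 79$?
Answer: $5676$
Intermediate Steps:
$S = - \frac{1}{6} \approx -0.16667$
$V{\left(T \right)} = - \frac{1}{6}$
$72 \left(B + V{\left(10 \right)}\right) = 72 \left(79 - \frac{1}{6}\right) = 72 \cdot \frac{473}{6} = 5676$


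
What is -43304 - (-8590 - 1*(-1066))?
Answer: -35780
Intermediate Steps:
-43304 - (-8590 - 1*(-1066)) = -43304 - (-8590 + 1066) = -43304 - 1*(-7524) = -43304 + 7524 = -35780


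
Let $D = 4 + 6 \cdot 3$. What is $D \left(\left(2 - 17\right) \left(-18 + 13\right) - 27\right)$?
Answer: $1056$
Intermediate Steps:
$D = 22$ ($D = 4 + 18 = 22$)
$D \left(\left(2 - 17\right) \left(-18 + 13\right) - 27\right) = 22 \left(\left(2 - 17\right) \left(-18 + 13\right) - 27\right) = 22 \left(\left(-15\right) \left(-5\right) - 27\right) = 22 \left(75 - 27\right) = 22 \cdot 48 = 1056$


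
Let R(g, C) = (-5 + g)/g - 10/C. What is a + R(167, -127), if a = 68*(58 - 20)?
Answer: 54826300/21209 ≈ 2585.0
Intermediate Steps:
R(g, C) = -10/C + (-5 + g)/g (R(g, C) = (-5 + g)/g - 10/C = -10/C + (-5 + g)/g)
a = 2584 (a = 68*38 = 2584)
a + R(167, -127) = 2584 + (1 - 10/(-127) - 5/167) = 2584 + (1 - 10*(-1/127) - 5*1/167) = 2584 + (1 + 10/127 - 5/167) = 2584 + 22244/21209 = 54826300/21209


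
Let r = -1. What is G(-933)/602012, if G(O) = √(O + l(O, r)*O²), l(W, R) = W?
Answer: I*√812167170/602012 ≈ 0.047339*I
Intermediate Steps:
G(O) = √(O + O³) (G(O) = √(O + O*O²) = √(O + O³))
G(-933)/602012 = √(-933 + (-933)³)/602012 = √(-933 - 812166237)*(1/602012) = √(-812167170)*(1/602012) = (I*√812167170)*(1/602012) = I*√812167170/602012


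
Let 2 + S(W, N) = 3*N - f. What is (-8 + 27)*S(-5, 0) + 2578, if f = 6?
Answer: 2426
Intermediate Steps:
S(W, N) = -8 + 3*N (S(W, N) = -2 + (3*N - 1*6) = -2 + (3*N - 6) = -2 + (-6 + 3*N) = -8 + 3*N)
(-8 + 27)*S(-5, 0) + 2578 = (-8 + 27)*(-8 + 3*0) + 2578 = 19*(-8 + 0) + 2578 = 19*(-8) + 2578 = -152 + 2578 = 2426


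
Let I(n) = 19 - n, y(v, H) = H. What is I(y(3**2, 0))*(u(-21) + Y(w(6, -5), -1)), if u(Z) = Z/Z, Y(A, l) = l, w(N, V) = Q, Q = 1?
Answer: 0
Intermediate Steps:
w(N, V) = 1
u(Z) = 1
I(y(3**2, 0))*(u(-21) + Y(w(6, -5), -1)) = (19 - 1*0)*(1 - 1) = (19 + 0)*0 = 19*0 = 0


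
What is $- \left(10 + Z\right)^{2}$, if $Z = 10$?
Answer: $-400$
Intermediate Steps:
$- \left(10 + Z\right)^{2} = - \left(10 + 10\right)^{2} = - 20^{2} = \left(-1\right) 400 = -400$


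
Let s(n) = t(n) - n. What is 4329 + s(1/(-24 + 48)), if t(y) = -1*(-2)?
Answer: 103943/24 ≈ 4331.0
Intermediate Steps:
t(y) = 2
s(n) = 2 - n
4329 + s(1/(-24 + 48)) = 4329 + (2 - 1/(-24 + 48)) = 4329 + (2 - 1/24) = 4329 + 47/24 = 103943/24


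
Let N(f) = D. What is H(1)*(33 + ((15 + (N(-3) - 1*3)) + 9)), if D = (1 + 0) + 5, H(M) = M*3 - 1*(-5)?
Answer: 480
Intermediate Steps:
H(M) = 5 + 3*M (H(M) = 3*M + 5 = 5 + 3*M)
D = 6 (D = 1 + 5 = 6)
N(f) = 6
H(1)*(33 + ((15 + (N(-3) - 1*3)) + 9)) = (5 + 3*1)*(33 + ((15 + (6 - 1*3)) + 9)) = (5 + 3)*(33 + ((15 + (6 - 3)) + 9)) = 8*(33 + ((15 + 3) + 9)) = 8*(33 + (18 + 9)) = 8*(33 + 27) = 8*60 = 480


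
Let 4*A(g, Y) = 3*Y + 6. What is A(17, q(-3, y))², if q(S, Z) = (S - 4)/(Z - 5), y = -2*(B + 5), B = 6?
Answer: 3721/1296 ≈ 2.8711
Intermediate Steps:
y = -22 (y = -2*(6 + 5) = -2*11 = -22)
q(S, Z) = (-4 + S)/(-5 + Z)
A(g, Y) = 3/2 + 3*Y/4 (A(g, Y) = (3*Y + 6)/4 = (6 + 3*Y)/4 = 3/2 + 3*Y/4)
A(17, q(-3, y))² = (3/2 + 3*((-4 - 3)/(-5 - 22))/4)² = (3/2 + 3*(-7/(-27))/4)² = (3/2 + 3*(-1/27*(-7))/4)² = (3/2 + (¾)*(7/27))² = (3/2 + 7/36)² = (61/36)² = 3721/1296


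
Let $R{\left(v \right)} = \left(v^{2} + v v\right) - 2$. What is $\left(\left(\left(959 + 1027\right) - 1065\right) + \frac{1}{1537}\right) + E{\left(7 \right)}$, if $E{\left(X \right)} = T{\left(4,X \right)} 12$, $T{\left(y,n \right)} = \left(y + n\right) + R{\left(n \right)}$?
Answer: $\frac{3389086}{1537} \approx 2205.0$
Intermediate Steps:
$R{\left(v \right)} = -2 + 2 v^{2}$ ($R{\left(v \right)} = \left(v^{2} + v^{2}\right) - 2 = 2 v^{2} - 2 = -2 + 2 v^{2}$)
$T{\left(y,n \right)} = -2 + n + y + 2 n^{2}$ ($T{\left(y,n \right)} = \left(y + n\right) + \left(-2 + 2 n^{2}\right) = \left(n + y\right) + \left(-2 + 2 n^{2}\right) = -2 + n + y + 2 n^{2}$)
$E{\left(X \right)} = 24 + 12 X + 24 X^{2}$ ($E{\left(X \right)} = \left(-2 + X + 4 + 2 X^{2}\right) 12 = \left(2 + X + 2 X^{2}\right) 12 = 24 + 12 X + 24 X^{2}$)
$\left(\left(\left(959 + 1027\right) - 1065\right) + \frac{1}{1537}\right) + E{\left(7 \right)} = \left(\left(\left(959 + 1027\right) - 1065\right) + \frac{1}{1537}\right) + \left(24 + 12 \cdot 7 + 24 \cdot 7^{2}\right) = \left(\left(1986 - 1065\right) + \frac{1}{1537}\right) + \left(24 + 84 + 24 \cdot 49\right) = \left(921 + \frac{1}{1537}\right) + \left(24 + 84 + 1176\right) = \frac{1415578}{1537} + 1284 = \frac{3389086}{1537}$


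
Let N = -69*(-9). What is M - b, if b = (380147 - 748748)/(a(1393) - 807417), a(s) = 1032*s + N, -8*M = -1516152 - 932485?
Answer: 128712849639/420520 ≈ 3.0608e+5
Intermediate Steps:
M = 2448637/8 (M = -(-1516152 - 932485)/8 = -⅛*(-2448637) = 2448637/8 ≈ 3.0608e+5)
N = 621
a(s) = 621 + 1032*s (a(s) = 1032*s + 621 = 621 + 1032*s)
b = -122867/210260 (b = (380147 - 748748)/((621 + 1032*1393) - 807417) = -368601/((621 + 1437576) - 807417) = -368601/(1438197 - 807417) = -368601/630780 = -368601*1/630780 = -122867/210260 ≈ -0.58436)
M - b = 2448637/8 - 1*(-122867/210260) = 2448637/8 + 122867/210260 = 128712849639/420520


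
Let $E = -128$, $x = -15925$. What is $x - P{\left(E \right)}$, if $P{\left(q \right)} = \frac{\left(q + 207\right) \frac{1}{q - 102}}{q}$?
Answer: $- \frac{468832079}{29440} \approx -15925.0$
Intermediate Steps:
$P{\left(q \right)} = \frac{207 + q}{q \left(-102 + q\right)}$ ($P{\left(q \right)} = \frac{\left(207 + q\right) \frac{1}{-102 + q}}{q} = \frac{\frac{1}{-102 + q} \left(207 + q\right)}{q} = \frac{207 + q}{q \left(-102 + q\right)}$)
$x - P{\left(E \right)} = -15925 - \frac{207 - 128}{\left(-128\right) \left(-102 - 128\right)} = -15925 - \left(- \frac{1}{128}\right) \frac{1}{-230} \cdot 79 = -15925 - \left(- \frac{1}{128}\right) \left(- \frac{1}{230}\right) 79 = -15925 - \frac{79}{29440} = - \frac{468832079}{29440}$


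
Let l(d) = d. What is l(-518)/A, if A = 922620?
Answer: -259/461310 ≈ -0.00056144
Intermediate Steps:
l(-518)/A = -518/922620 = -518*1/922620 = -259/461310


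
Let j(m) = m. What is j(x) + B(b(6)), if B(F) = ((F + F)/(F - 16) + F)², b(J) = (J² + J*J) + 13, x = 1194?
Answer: 42105859/4761 ≈ 8843.9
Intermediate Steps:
b(J) = 13 + 2*J² (b(J) = (J² + J²) + 13 = 2*J² + 13 = 13 + 2*J²)
B(F) = (F + 2*F/(-16 + F))² (B(F) = ((2*F)/(-16 + F) + F)² = (2*F/(-16 + F) + F)² = (F + 2*F/(-16 + F))²)
j(x) + B(b(6)) = 1194 + (13 + 2*6²)²*(-14 + (13 + 2*6²))²/(-16 + (13 + 2*6²))² = 1194 + (13 + 2*36)²*(-14 + (13 + 2*36))²/(-16 + (13 + 2*36))² = 1194 + (13 + 72)²*(-14 + (13 + 72))²/(-16 + (13 + 72))² = 1194 + 85²*(-14 + 85)²/(-16 + 85)² = 1194 + 7225*71²/69² = 1194 + 7225*(1/4761)*5041 = 1194 + 36421225/4761 = 42105859/4761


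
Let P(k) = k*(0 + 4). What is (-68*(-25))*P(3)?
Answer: 20400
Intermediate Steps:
P(k) = 4*k (P(k) = k*4 = 4*k)
(-68*(-25))*P(3) = (-68*(-25))*(4*3) = 1700*12 = 20400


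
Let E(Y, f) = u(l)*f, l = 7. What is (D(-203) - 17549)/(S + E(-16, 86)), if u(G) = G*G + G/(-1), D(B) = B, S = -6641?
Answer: 17752/3029 ≈ 5.8607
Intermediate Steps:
u(G) = G² - G (u(G) = G² + G*(-1) = G² - G)
E(Y, f) = 42*f (E(Y, f) = (7*(-1 + 7))*f = (7*6)*f = 42*f)
(D(-203) - 17549)/(S + E(-16, 86)) = (-203 - 17549)/(-6641 + 42*86) = -17752/(-6641 + 3612) = -17752/(-3029) = -17752*(-1/3029) = 17752/3029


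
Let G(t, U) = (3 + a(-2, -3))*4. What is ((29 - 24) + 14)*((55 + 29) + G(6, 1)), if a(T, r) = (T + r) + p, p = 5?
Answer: 1824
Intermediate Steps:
a(T, r) = 5 + T + r (a(T, r) = (T + r) + 5 = 5 + T + r)
G(t, U) = 12 (G(t, U) = (3 + (5 - 2 - 3))*4 = (3 + 0)*4 = 3*4 = 12)
((29 - 24) + 14)*((55 + 29) + G(6, 1)) = ((29 - 24) + 14)*((55 + 29) + 12) = (5 + 14)*(84 + 12) = 19*96 = 1824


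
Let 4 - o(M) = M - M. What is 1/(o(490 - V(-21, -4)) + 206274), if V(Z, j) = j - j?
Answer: 1/206278 ≈ 4.8478e-6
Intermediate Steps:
V(Z, j) = 0
o(M) = 4 (o(M) = 4 - (M - M) = 4 - 1*0 = 4 + 0 = 4)
1/(o(490 - V(-21, -4)) + 206274) = 1/(4 + 206274) = 1/206278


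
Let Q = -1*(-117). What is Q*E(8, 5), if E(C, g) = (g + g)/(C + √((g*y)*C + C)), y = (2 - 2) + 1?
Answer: 585 - 585*√3/2 ≈ 78.375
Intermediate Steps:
y = 1 (y = 0 + 1 = 1)
Q = 117
E(C, g) = 2*g/(C + √(C + C*g)) (E(C, g) = (g + g)/(C + √((g*1)*C + C)) = (2*g)/(C + √(g*C + C)) = (2*g)/(C + √(C*g + C)) = (2*g)/(C + √(C + C*g)) = 2*g/(C + √(C + C*g)))
Q*E(8, 5) = 117*(2*5/(8 + √(8*(1 + 5)))) = 117*(2*5/(8 + √(8*6))) = 117*(2*5/(8 + √48)) = 117*(2*5/(8 + 4*√3)) = 117*(10/(8 + 4*√3)) = 1170/(8 + 4*√3)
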